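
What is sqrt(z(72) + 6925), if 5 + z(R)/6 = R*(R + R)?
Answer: sqrt(69103) ≈ 262.87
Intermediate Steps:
z(R) = -30 + 12*R**2 (z(R) = -30 + 6*(R*(R + R)) = -30 + 6*(R*(2*R)) = -30 + 6*(2*R**2) = -30 + 12*R**2)
sqrt(z(72) + 6925) = sqrt((-30 + 12*72**2) + 6925) = sqrt((-30 + 12*5184) + 6925) = sqrt((-30 + 62208) + 6925) = sqrt(62178 + 6925) = sqrt(69103)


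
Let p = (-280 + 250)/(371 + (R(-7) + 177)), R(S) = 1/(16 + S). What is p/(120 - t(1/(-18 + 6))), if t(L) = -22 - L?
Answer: -3240/8400899 ≈ -0.00038567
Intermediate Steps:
p = -270/4933 (p = (-280 + 250)/(371 + (1/(16 - 7) + 177)) = -30/(371 + (1/9 + 177)) = -30/(371 + (⅑ + 177)) = -30/(371 + 1594/9) = -30/4933/9 = -30*9/4933 = -270/4933 ≈ -0.054733)
p/(120 - t(1/(-18 + 6))) = -270/(4933*(120 - (-22 - 1/(-18 + 6)))) = -270/(4933*(120 - (-22 - 1/(-12)))) = -270/(4933*(120 - (-22 - 1*(-1/12)))) = -270/(4933*(120 - (-22 + 1/12))) = -270/(4933*(120 - 1*(-263/12))) = -270/(4933*(120 + 263/12)) = -270/(4933*1703/12) = -270/4933*12/1703 = -3240/8400899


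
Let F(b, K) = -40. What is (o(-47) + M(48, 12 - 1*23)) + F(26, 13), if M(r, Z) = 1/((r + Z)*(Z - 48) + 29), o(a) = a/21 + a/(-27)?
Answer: -5495635/135702 ≈ -40.498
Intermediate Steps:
o(a) = 2*a/189 (o(a) = a*(1/21) + a*(-1/27) = a/21 - a/27 = 2*a/189)
M(r, Z) = 1/(29 + (-48 + Z)*(Z + r)) (M(r, Z) = 1/((Z + r)*(-48 + Z) + 29) = 1/((-48 + Z)*(Z + r) + 29) = 1/(29 + (-48 + Z)*(Z + r)))
(o(-47) + M(48, 12 - 1*23)) + F(26, 13) = ((2/189)*(-47) + 1/(29 + (12 - 1*23)² - 48*(12 - 1*23) - 48*48 + (12 - 1*23)*48)) - 40 = (-94/189 + 1/(29 + (12 - 23)² - 48*(12 - 23) - 2304 + (12 - 23)*48)) - 40 = (-94/189 + 1/(29 + (-11)² - 48*(-11) - 2304 - 11*48)) - 40 = (-94/189 + 1/(29 + 121 + 528 - 2304 - 528)) - 40 = (-94/189 + 1/(-2154)) - 40 = (-94/189 - 1/2154) - 40 = -67555/135702 - 40 = -5495635/135702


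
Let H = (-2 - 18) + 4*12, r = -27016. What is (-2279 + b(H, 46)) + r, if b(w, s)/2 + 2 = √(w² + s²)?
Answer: -29299 + 20*√29 ≈ -29191.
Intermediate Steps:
H = 28 (H = -20 + 48 = 28)
b(w, s) = -4 + 2*√(s² + w²) (b(w, s) = -4 + 2*√(w² + s²) = -4 + 2*√(s² + w²))
(-2279 + b(H, 46)) + r = (-2279 + (-4 + 2*√(46² + 28²))) - 27016 = (-2279 + (-4 + 2*√(2116 + 784))) - 27016 = (-2279 + (-4 + 2*√2900)) - 27016 = (-2279 + (-4 + 2*(10*√29))) - 27016 = (-2279 + (-4 + 20*√29)) - 27016 = (-2283 + 20*√29) - 27016 = -29299 + 20*√29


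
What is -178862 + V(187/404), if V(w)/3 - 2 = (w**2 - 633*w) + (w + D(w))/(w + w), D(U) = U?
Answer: -29335031993/163216 ≈ -1.7973e+5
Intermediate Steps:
V(w) = 9 - 1899*w + 3*w**2 (V(w) = 6 + 3*((w**2 - 633*w) + (w + w)/(w + w)) = 6 + 3*((w**2 - 633*w) + (2*w)/((2*w))) = 6 + 3*((w**2 - 633*w) + (2*w)*(1/(2*w))) = 6 + 3*((w**2 - 633*w) + 1) = 6 + 3*(1 + w**2 - 633*w) = 6 + (3 - 1899*w + 3*w**2) = 9 - 1899*w + 3*w**2)
-178862 + V(187/404) = -178862 + (9 - 355113/404 + 3*(187/404)**2) = -178862 + (9 - 355113/404 + 3*(187*(1/404))**2) = -178862 + (9 - 1899*187/404 + 3*(187/404)**2) = -178862 + (9 - 355113/404 + 3*(34969/163216)) = -178862 + (9 - 355113/404 + 104907/163216) = -178862 - 141891801/163216 = -29335031993/163216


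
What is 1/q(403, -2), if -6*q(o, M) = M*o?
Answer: 3/403 ≈ 0.0074442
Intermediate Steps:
q(o, M) = -M*o/6
1/q(403, -2) = 1/(-⅙*(-2)*403) = 1/(403/3) = 3/403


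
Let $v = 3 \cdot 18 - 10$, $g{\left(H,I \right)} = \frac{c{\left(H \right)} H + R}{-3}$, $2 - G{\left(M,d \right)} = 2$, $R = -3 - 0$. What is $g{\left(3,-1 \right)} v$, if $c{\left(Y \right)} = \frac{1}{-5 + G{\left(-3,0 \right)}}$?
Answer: $\frac{264}{5} \approx 52.8$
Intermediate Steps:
$R = -3$ ($R = -3 + 0 = -3$)
$G{\left(M,d \right)} = 0$ ($G{\left(M,d \right)} = 2 - 2 = 0$)
$c{\left(Y \right)} = - \frac{1}{5}$ ($c{\left(Y \right)} = \frac{1}{-5 + 0} = \frac{1}{-5} = - \frac{1}{5}$)
$g{\left(H,I \right)} = 1 + \frac{H}{15}$ ($g{\left(H,I \right)} = \frac{- \frac{H}{5} - 3}{-3} = \left(-3 - \frac{H}{5}\right) \left(- \frac{1}{3}\right) = 1 + \frac{H}{15}$)
$v = 44$ ($v = 54 - 10 = 44$)
$g{\left(3,-1 \right)} v = \left(1 + \frac{1}{15} \cdot 3\right) 44 = \left(1 + \frac{1}{5}\right) 44 = \frac{6}{5} \cdot 44 = \frac{264}{5}$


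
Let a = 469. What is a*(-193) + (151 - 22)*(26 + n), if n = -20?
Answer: -89743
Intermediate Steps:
a*(-193) + (151 - 22)*(26 + n) = 469*(-193) + (151 - 22)*(26 - 20) = -90517 + 129*6 = -90517 + 774 = -89743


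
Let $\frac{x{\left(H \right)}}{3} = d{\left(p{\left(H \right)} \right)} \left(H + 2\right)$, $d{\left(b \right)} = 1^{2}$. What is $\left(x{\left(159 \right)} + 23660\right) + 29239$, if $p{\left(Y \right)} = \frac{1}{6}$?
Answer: $53382$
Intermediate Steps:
$p{\left(Y \right)} = \frac{1}{6}$
$d{\left(b \right)} = 1$
$x{\left(H \right)} = 6 + 3 H$ ($x{\left(H \right)} = 3 \cdot 1 \left(H + 2\right) = 3 \cdot 1 \left(2 + H\right) = 3 \left(2 + H\right) = 6 + 3 H$)
$\left(x{\left(159 \right)} + 23660\right) + 29239 = \left(\left(6 + 3 \cdot 159\right) + 23660\right) + 29239 = \left(\left(6 + 477\right) + 23660\right) + 29239 = \left(483 + 23660\right) + 29239 = 24143 + 29239 = 53382$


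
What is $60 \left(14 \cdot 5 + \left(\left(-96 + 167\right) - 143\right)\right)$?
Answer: $-120$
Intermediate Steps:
$60 \left(14 \cdot 5 + \left(\left(-96 + 167\right) - 143\right)\right) = 60 \left(70 + \left(71 - 143\right)\right) = 60 \left(70 - 72\right) = 60 \left(-2\right) = -120$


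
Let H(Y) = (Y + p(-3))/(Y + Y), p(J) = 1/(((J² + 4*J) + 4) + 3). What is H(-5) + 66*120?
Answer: 316819/40 ≈ 7920.5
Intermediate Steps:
p(J) = 1/(7 + J² + 4*J) (p(J) = 1/((4 + J² + 4*J) + 3) = 1/(7 + J² + 4*J))
H(Y) = (¼ + Y)/(2*Y) (H(Y) = (Y + 1/(7 + (-3)² + 4*(-3)))/(Y + Y) = (Y + 1/(7 + 9 - 12))/((2*Y)) = (Y + 1/4)*(1/(2*Y)) = (Y + ¼)*(1/(2*Y)) = (¼ + Y)*(1/(2*Y)) = (¼ + Y)/(2*Y))
H(-5) + 66*120 = (⅛)*(1 + 4*(-5))/(-5) + 66*120 = (⅛)*(-⅕)*(1 - 20) + 7920 = (⅛)*(-⅕)*(-19) + 7920 = 19/40 + 7920 = 316819/40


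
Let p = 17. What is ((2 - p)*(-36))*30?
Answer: 16200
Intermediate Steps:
((2 - p)*(-36))*30 = ((2 - 1*17)*(-36))*30 = ((2 - 17)*(-36))*30 = -15*(-36)*30 = 540*30 = 16200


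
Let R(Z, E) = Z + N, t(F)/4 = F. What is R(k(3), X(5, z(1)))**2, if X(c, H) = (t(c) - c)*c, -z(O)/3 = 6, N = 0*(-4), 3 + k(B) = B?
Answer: 0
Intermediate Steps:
t(F) = 4*F
k(B) = -3 + B
N = 0
z(O) = -18 (z(O) = -3*6 = -18)
X(c, H) = 3*c**2 (X(c, H) = (4*c - c)*c = (3*c)*c = 3*c**2)
R(Z, E) = Z (R(Z, E) = Z + 0 = Z)
R(k(3), X(5, z(1)))**2 = (-3 + 3)**2 = 0**2 = 0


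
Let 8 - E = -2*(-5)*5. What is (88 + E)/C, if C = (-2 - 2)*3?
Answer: -23/6 ≈ -3.8333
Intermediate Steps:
C = -12 (C = -4*3 = -12)
E = -42 (E = 8 - (-2*(-5))*5 = 8 - 10*5 = 8 - 1*50 = 8 - 50 = -42)
(88 + E)/C = (88 - 42)/(-12) = -1/12*46 = -23/6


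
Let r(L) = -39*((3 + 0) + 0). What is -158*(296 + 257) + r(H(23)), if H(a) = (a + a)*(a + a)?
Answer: -87491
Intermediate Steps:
H(a) = 4*a² (H(a) = (2*a)*(2*a) = 4*a²)
r(L) = -117 (r(L) = -39*(3 + 0) = -39*3 = -117)
-158*(296 + 257) + r(H(23)) = -158*(296 + 257) - 117 = -158*553 - 117 = -87374 - 117 = -87491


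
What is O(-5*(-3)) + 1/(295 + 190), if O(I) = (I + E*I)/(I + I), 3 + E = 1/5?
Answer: -871/970 ≈ -0.89794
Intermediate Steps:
E = -14/5 (E = -3 + 1/5 = -3 + ⅕ = -14/5 ≈ -2.8000)
O(I) = -9/10 (O(I) = (I - 14*I/5)/(I + I) = (-9*I/5)/((2*I)) = (-9*I/5)*(1/(2*I)) = -9/10)
O(-5*(-3)) + 1/(295 + 190) = -9/10 + 1/(295 + 190) = -9/10 + 1/485 = -871/970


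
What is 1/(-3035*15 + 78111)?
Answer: 1/32586 ≈ 3.0688e-5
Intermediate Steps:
1/(-3035*15 + 78111) = 1/(-45525 + 78111) = 1/32586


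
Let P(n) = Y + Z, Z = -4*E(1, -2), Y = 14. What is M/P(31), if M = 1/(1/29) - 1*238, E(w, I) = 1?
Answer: -209/10 ≈ -20.900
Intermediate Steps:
Z = -4 (Z = -4*1 = -4)
P(n) = 10 (P(n) = 14 - 4 = 10)
M = -209 (M = 1/(1/29) - 238 = 29 - 238 = -209)
M/P(31) = -209/10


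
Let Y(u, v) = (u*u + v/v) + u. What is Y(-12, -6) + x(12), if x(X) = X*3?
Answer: 169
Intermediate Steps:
x(X) = 3*X
Y(u, v) = 1 + u + u² (Y(u, v) = (u² + 1) + u = (1 + u²) + u = 1 + u + u²)
Y(-12, -6) + x(12) = (1 - 12 + (-12)²) + 3*12 = (1 - 12 + 144) + 36 = 133 + 36 = 169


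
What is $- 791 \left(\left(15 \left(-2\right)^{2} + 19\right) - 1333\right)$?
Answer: $991914$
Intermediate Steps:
$- 791 \left(\left(15 \left(-2\right)^{2} + 19\right) - 1333\right) = - 791 \left(\left(15 \cdot 4 + 19\right) - 1333\right) = - 791 \left(\left(60 + 19\right) - 1333\right) = - 791 \left(79 - 1333\right) = \left(-791\right) \left(-1254\right) = 991914$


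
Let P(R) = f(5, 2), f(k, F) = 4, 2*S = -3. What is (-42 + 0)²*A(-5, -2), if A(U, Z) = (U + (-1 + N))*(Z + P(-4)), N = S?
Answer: -26460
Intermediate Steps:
S = -3/2 (S = (½)*(-3) = -3/2 ≈ -1.5000)
N = -3/2 ≈ -1.5000
P(R) = 4
A(U, Z) = (4 + Z)*(-5/2 + U) (A(U, Z) = (U + (-1 - 3/2))*(Z + 4) = (U - 5/2)*(4 + Z) = (-5/2 + U)*(4 + Z) = (4 + Z)*(-5/2 + U))
(-42 + 0)²*A(-5, -2) = (-42 + 0)²*(-10 + 4*(-5) - 5/2*(-2) - 5*(-2)) = (-42)²*(-10 - 20 + 5 + 10) = 1764*(-15) = -26460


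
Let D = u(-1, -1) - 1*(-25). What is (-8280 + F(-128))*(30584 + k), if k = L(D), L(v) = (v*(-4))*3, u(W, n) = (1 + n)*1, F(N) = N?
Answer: -254627872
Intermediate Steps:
u(W, n) = 1 + n
D = 25 (D = (1 - 1) - 1*(-25) = 0 + 25 = 25)
L(v) = -12*v (L(v) = -4*v*3 = -12*v)
k = -300 (k = -12*25 = -300)
(-8280 + F(-128))*(30584 + k) = (-8280 - 128)*(30584 - 300) = -8408*30284 = -254627872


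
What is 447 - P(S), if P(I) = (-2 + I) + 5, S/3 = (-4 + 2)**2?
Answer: 432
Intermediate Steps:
S = 12 (S = 3*(-4 + 2)**2 = 3*(-2)**2 = 3*4 = 12)
P(I) = 3 + I
447 - P(S) = 447 - (3 + 12) = 447 - 1*15 = 447 - 15 = 432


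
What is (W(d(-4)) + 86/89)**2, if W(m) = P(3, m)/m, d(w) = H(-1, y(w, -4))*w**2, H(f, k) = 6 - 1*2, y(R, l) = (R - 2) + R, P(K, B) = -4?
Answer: 1656369/2027776 ≈ 0.81684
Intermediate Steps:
y(R, l) = -2 + 2*R (y(R, l) = (-2 + R) + R = -2 + 2*R)
H(f, k) = 4 (H(f, k) = 6 - 2 = 4)
d(w) = 4*w**2
W(m) = -4/m
(W(d(-4)) + 86/89)**2 = (-4/(4*(-4)**2) + 86/89)**2 = (-4/(4*16) + 86*(1/89))**2 = (-4/64 + 86/89)**2 = (-4*1/64 + 86/89)**2 = (-1/16 + 86/89)**2 = (1287/1424)**2 = 1656369/2027776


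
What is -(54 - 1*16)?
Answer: -38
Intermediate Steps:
-(54 - 1*16) = -(54 - 16) = -1*38 = -38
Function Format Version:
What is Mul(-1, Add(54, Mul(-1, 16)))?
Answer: -38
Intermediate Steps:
Mul(-1, Add(54, Mul(-1, 16))) = Mul(-1, Add(54, -16)) = Mul(-1, 38) = -38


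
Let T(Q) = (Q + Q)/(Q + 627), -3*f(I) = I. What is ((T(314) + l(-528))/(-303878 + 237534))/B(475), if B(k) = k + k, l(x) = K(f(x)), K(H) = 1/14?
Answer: -9733/830315063200 ≈ -1.1722e-8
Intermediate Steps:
f(I) = -I/3
K(H) = 1/14
l(x) = 1/14
B(k) = 2*k
T(Q) = 2*Q/(627 + Q) (T(Q) = (2*Q)/(627 + Q) = 2*Q/(627 + Q))
((T(314) + l(-528))/(-303878 + 237534))/B(475) = ((2*314/(627 + 314) + 1/14)/(-303878 + 237534))/((2*475)) = ((2*314/941 + 1/14)/(-66344))/950 = ((2*314*(1/941) + 1/14)*(-1/66344))*(1/950) = ((628/941 + 1/14)*(-1/66344))*(1/950) = ((9733/13174)*(-1/66344))*(1/950) = -9733/874015856*1/950 = -9733/830315063200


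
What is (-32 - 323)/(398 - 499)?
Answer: 355/101 ≈ 3.5149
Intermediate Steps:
(-32 - 323)/(398 - 499) = -355/(-101) = -355*(-1/101) = 355/101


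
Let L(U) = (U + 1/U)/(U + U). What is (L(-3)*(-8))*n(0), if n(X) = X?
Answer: 0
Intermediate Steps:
L(U) = (U + 1/U)/(2*U) (L(U) = (U + 1/U)/((2*U)) = (U + 1/U)*(1/(2*U)) = (U + 1/U)/(2*U))
(L(-3)*(-8))*n(0) = (((½)*(1 + (-3)²)/(-3)²)*(-8))*0 = (((½)*(⅑)*(1 + 9))*(-8))*0 = (((½)*(⅑)*10)*(-8))*0 = ((5/9)*(-8))*0 = -40/9*0 = 0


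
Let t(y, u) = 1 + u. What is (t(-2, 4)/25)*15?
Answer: 3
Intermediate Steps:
(t(-2, 4)/25)*15 = ((1 + 4)/25)*15 = ((1/25)*5)*15 = (⅕)*15 = 3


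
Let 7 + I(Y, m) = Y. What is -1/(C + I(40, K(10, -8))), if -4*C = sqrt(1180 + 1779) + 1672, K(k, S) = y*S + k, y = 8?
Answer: 560/215331 - 4*sqrt(2959)/2368641 ≈ 0.0025088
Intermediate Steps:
K(k, S) = k + 8*S (K(k, S) = 8*S + k = k + 8*S)
I(Y, m) = -7 + Y
C = -418 - sqrt(2959)/4 (C = -(sqrt(1180 + 1779) + 1672)/4 = -(sqrt(2959) + 1672)/4 = -(1672 + sqrt(2959))/4 = -418 - sqrt(2959)/4 ≈ -431.60)
-1/(C + I(40, K(10, -8))) = -1/((-418 - sqrt(2959)/4) + (-7 + 40)) = -1/((-418 - sqrt(2959)/4) + 33) = -1/(-385 - sqrt(2959)/4)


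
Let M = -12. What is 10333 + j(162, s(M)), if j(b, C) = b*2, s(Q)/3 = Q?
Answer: 10657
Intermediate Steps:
s(Q) = 3*Q
j(b, C) = 2*b
10333 + j(162, s(M)) = 10333 + 2*162 = 10333 + 324 = 10657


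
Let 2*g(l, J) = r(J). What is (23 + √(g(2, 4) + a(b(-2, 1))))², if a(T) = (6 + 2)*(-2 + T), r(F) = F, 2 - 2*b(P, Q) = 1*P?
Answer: (23 + √2)² ≈ 596.05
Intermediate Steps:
b(P, Q) = 1 - P/2
g(l, J) = J/2
a(T) = -16 + 8*T (a(T) = 8*(-2 + T) = -16 + 8*T)
(23 + √(g(2, 4) + a(b(-2, 1))))² = (23 + √((½)*4 + (-16 + 8*(1 - ½*(-2)))))² = (23 + √(2 + (-16 + 8*(1 + 1))))² = (23 + √(2 + (-16 + 8*2)))² = (23 + √(2 + (-16 + 16)))² = (23 + √(2 + 0))² = (23 + √2)²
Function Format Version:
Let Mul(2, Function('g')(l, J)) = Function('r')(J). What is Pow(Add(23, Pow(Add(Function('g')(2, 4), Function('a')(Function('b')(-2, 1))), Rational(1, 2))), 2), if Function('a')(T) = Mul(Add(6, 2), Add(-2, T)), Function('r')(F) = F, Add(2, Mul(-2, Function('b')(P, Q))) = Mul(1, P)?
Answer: Pow(Add(23, Pow(2, Rational(1, 2))), 2) ≈ 596.05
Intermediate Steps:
Function('b')(P, Q) = Add(1, Mul(Rational(-1, 2), P)) (Function('b')(P, Q) = Add(1, Mul(Rational(-1, 2), Mul(1, P))) = Add(1, Mul(Rational(-1, 2), P)))
Function('g')(l, J) = Mul(Rational(1, 2), J)
Function('a')(T) = Add(-16, Mul(8, T)) (Function('a')(T) = Mul(8, Add(-2, T)) = Add(-16, Mul(8, T)))
Pow(Add(23, Pow(Add(Function('g')(2, 4), Function('a')(Function('b')(-2, 1))), Rational(1, 2))), 2) = Pow(Add(23, Pow(Add(Mul(Rational(1, 2), 4), Add(-16, Mul(8, Add(1, Mul(Rational(-1, 2), -2))))), Rational(1, 2))), 2) = Pow(Add(23, Pow(Add(2, Add(-16, Mul(8, Add(1, 1)))), Rational(1, 2))), 2) = Pow(Add(23, Pow(Add(2, Add(-16, Mul(8, 2))), Rational(1, 2))), 2) = Pow(Add(23, Pow(Add(2, Add(-16, 16)), Rational(1, 2))), 2) = Pow(Add(23, Pow(Add(2, 0), Rational(1, 2))), 2) = Pow(Add(23, Pow(2, Rational(1, 2))), 2)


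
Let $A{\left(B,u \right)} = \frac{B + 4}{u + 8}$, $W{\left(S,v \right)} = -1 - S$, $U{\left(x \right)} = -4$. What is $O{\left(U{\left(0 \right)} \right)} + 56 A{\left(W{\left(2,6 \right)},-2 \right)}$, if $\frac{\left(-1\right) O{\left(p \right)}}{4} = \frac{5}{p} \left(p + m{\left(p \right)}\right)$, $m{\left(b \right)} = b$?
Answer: $- \frac{92}{3} \approx -30.667$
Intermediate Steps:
$A{\left(B,u \right)} = \frac{4 + B}{8 + u}$
$O{\left(p \right)} = -40$ ($O{\left(p \right)} = - 4 \frac{5}{p} \left(p + p\right) = - 4 \frac{5}{p} 2 p = \left(-4\right) 10 = -40$)
$O{\left(U{\left(0 \right)} \right)} + 56 A{\left(W{\left(2,6 \right)},-2 \right)} = -40 + 56 \frac{4 - 3}{8 - 2} = -40 + 56 \frac{4 - 3}{6} = -40 + 56 \cdot \frac{1}{6} \cdot 1 = -40 + 56 \cdot \frac{1}{6} = -40 + \frac{28}{3} = - \frac{92}{3}$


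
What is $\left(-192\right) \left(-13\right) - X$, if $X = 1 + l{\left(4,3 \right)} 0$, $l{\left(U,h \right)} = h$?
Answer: $2495$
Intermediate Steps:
$X = 1$ ($X = 1 + 3 \cdot 0 = 1 + 0 = 1$)
$\left(-192\right) \left(-13\right) - X = \left(-192\right) \left(-13\right) - 1 = 2496 - 1 = 2495$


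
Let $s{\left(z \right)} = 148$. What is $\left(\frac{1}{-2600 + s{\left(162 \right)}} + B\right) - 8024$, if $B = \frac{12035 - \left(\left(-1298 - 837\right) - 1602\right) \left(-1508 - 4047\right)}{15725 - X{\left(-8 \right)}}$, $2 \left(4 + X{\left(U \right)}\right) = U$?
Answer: $- \frac{360416043317}{38577316} \approx -9342.7$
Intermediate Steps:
$X{\left(U \right)} = -4 + \frac{U}{2}$
$B = - \frac{20747000}{15733}$ ($B = \frac{12035 - \left(\left(-1298 - 837\right) - 1602\right) \left(-1508 - 4047\right)}{15725 - \left(-4 + \frac{1}{2} \left(-8\right)\right)} = \frac{12035 - \left(-2135 - 1602\right) \left(-5555\right)}{15725 - \left(-4 - 4\right)} = \frac{12035 - \left(-3737\right) \left(-5555\right)}{15725 - -8} = \frac{12035 - 20759035}{15725 + 8} = \frac{12035 - 20759035}{15733} = \left(-20747000\right) \frac{1}{15733} = - \frac{20747000}{15733} \approx -1318.7$)
$\left(\frac{1}{-2600 + s{\left(162 \right)}} + B\right) - 8024 = \left(\frac{1}{-2600 + 148} - \frac{20747000}{15733}\right) - 8024 = \left(\frac{1}{-2452} - \frac{20747000}{15733}\right) - 8024 = \left(- \frac{1}{2452} - \frac{20747000}{15733}\right) - 8024 = - \frac{50871659733}{38577316} - 8024 = - \frac{360416043317}{38577316}$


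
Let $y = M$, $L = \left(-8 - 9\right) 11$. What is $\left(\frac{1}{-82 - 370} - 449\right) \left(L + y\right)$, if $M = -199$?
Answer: $\frac{39169157}{226} \approx 1.7331 \cdot 10^{5}$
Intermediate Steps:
$L = -187$ ($L = \left(-17\right) 11 = -187$)
$y = -199$
$\left(\frac{1}{-82 - 370} - 449\right) \left(L + y\right) = \left(\frac{1}{-82 - 370} - 449\right) \left(-187 - 199\right) = \left(\frac{1}{-452} - 449\right) \left(-386\right) = \left(- \frac{1}{452} - 449\right) \left(-386\right) = \left(- \frac{202949}{452}\right) \left(-386\right) = \frac{39169157}{226}$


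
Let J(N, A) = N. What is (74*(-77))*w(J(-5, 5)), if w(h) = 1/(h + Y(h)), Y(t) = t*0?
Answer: 5698/5 ≈ 1139.6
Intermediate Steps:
Y(t) = 0
w(h) = 1/h (w(h) = 1/(h + 0) = 1/h)
(74*(-77))*w(J(-5, 5)) = (74*(-77))/(-5) = -5698*(-⅕) = 5698/5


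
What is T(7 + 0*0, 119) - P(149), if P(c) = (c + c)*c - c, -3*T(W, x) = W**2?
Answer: -132808/3 ≈ -44269.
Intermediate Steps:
T(W, x) = -W**2/3
P(c) = -c + 2*c**2 (P(c) = (2*c)*c - c = 2*c**2 - c = -c + 2*c**2)
T(7 + 0*0, 119) - P(149) = -(7 + 0*0)**2/3 - 149*(-1 + 2*149) = -(7 + 0)**2/3 - 149*(-1 + 298) = -1/3*7**2 - 149*297 = -1/3*49 - 1*44253 = -49/3 - 44253 = -132808/3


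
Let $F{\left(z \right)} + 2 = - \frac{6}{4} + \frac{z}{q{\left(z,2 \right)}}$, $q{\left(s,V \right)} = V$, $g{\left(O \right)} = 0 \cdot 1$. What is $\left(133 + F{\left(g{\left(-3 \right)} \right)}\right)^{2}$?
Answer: $\frac{67081}{4} \approx 16770.0$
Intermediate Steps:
$g{\left(O \right)} = 0$
$F{\left(z \right)} = - \frac{7}{2} + \frac{z}{2}$ ($F{\left(z \right)} = -2 + \left(- \frac{6}{4} + \frac{z}{2}\right) = -2 + \left(\left(-6\right) \frac{1}{4} + z \frac{1}{2}\right) = -2 + \left(- \frac{3}{2} + \frac{z}{2}\right) = - \frac{7}{2} + \frac{z}{2}$)
$\left(133 + F{\left(g{\left(-3 \right)} \right)}\right)^{2} = \left(133 + \left(- \frac{7}{2} + \frac{1}{2} \cdot 0\right)\right)^{2} = \left(133 + \left(- \frac{7}{2} + 0\right)\right)^{2} = \left(133 - \frac{7}{2}\right)^{2} = \left(\frac{259}{2}\right)^{2} = \frac{67081}{4}$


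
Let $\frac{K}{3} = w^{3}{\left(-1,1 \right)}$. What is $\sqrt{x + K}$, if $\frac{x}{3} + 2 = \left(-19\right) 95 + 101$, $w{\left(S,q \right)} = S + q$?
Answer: $i \sqrt{5118} \approx 71.54 i$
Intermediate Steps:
$x = -5118$ ($x = -6 + 3 \left(\left(-19\right) 95 + 101\right) = -6 + 3 \left(-1805 + 101\right) = -6 + 3 \left(-1704\right) = -6 - 5112 = -5118$)
$K = 0$ ($K = 3 \left(-1 + 1\right)^{3} = 3 \cdot 0^{3} = 3 \cdot 0 = 0$)
$\sqrt{x + K} = \sqrt{-5118 + 0} = \sqrt{-5118} = i \sqrt{5118}$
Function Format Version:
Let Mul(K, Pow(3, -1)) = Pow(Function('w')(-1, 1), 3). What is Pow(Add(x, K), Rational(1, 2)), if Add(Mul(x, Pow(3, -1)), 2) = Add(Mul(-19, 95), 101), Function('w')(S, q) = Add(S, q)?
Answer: Mul(I, Pow(5118, Rational(1, 2))) ≈ Mul(71.540, I)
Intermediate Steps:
x = -5118 (x = Add(-6, Mul(3, Add(Mul(-19, 95), 101))) = Add(-6, Mul(3, Add(-1805, 101))) = Add(-6, Mul(3, -1704)) = Add(-6, -5112) = -5118)
K = 0 (K = Mul(3, Pow(Add(-1, 1), 3)) = Mul(3, Pow(0, 3)) = Mul(3, 0) = 0)
Pow(Add(x, K), Rational(1, 2)) = Pow(Add(-5118, 0), Rational(1, 2)) = Pow(-5118, Rational(1, 2)) = Mul(I, Pow(5118, Rational(1, 2)))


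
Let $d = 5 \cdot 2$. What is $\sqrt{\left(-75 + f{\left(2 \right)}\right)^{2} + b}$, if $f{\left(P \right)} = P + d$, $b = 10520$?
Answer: $\sqrt{14489} \approx 120.37$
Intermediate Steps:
$d = 10$
$f{\left(P \right)} = 10 + P$ ($f{\left(P \right)} = P + 10 = 10 + P$)
$\sqrt{\left(-75 + f{\left(2 \right)}\right)^{2} + b} = \sqrt{\left(-75 + \left(10 + 2\right)\right)^{2} + 10520} = \sqrt{\left(-75 + 12\right)^{2} + 10520} = \sqrt{\left(-63\right)^{2} + 10520} = \sqrt{3969 + 10520} = \sqrt{14489}$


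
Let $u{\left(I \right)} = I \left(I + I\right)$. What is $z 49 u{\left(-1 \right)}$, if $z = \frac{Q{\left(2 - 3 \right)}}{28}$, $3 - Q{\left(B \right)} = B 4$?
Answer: $\frac{49}{2} \approx 24.5$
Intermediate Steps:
$u{\left(I \right)} = 2 I^{2}$ ($u{\left(I \right)} = I 2 I = 2 I^{2}$)
$Q{\left(B \right)} = 3 - 4 B$ ($Q{\left(B \right)} = 3 - B 4 = 3 - 4 B$)
$z = \frac{1}{4}$ ($z = \frac{3 - 4 \left(2 - 3\right)}{28} = \left(3 - -4\right) \frac{1}{28} = \left(3 + 4\right) \frac{1}{28} = 7 \cdot \frac{1}{28} = \frac{1}{4} \approx 0.25$)
$z 49 u{\left(-1 \right)} = \frac{1}{4} \cdot 49 \cdot 2 \left(-1\right)^{2} = \frac{49 \cdot 2 \cdot 1}{4} = \frac{49}{4} \cdot 2 = \frac{49}{2}$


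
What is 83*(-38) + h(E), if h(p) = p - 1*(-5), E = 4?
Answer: -3145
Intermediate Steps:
h(p) = 5 + p (h(p) = p + 5 = 5 + p)
83*(-38) + h(E) = 83*(-38) + (5 + 4) = -3154 + 9 = -3145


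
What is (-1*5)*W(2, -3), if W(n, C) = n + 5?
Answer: -35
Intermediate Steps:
W(n, C) = 5 + n
(-1*5)*W(2, -3) = (-1*5)*(5 + 2) = -5*7 = -35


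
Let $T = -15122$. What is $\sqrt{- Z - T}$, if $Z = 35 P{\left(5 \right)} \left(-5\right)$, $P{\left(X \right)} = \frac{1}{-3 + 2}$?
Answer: $\sqrt{14947} \approx 122.26$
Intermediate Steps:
$P{\left(X \right)} = -1$ ($P{\left(X \right)} = \frac{1}{-1} = -1$)
$Z = 175$ ($Z = 35 \left(-1\right) \left(-5\right) = \left(-35\right) \left(-5\right) = 175$)
$\sqrt{- Z - T} = \sqrt{\left(-1\right) 175 - -15122} = \sqrt{-175 + 15122} = \sqrt{14947}$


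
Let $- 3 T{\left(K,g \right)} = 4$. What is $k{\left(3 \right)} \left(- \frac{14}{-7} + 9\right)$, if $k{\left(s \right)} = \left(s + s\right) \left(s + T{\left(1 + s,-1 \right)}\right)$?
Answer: $110$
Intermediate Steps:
$T{\left(K,g \right)} = - \frac{4}{3}$ ($T{\left(K,g \right)} = \left(- \frac{1}{3}\right) 4 = - \frac{4}{3}$)
$k{\left(s \right)} = 2 s \left(- \frac{4}{3} + s\right)$ ($k{\left(s \right)} = \left(s + s\right) \left(s - \frac{4}{3}\right) = 2 s \left(- \frac{4}{3} + s\right)$)
$k{\left(3 \right)} \left(- \frac{14}{-7} + 9\right) = \frac{2}{3} \cdot 3 \left(-4 + 3 \cdot 3\right) \left(- \frac{14}{-7} + 9\right) = \frac{2}{3} \cdot 3 \left(-4 + 9\right) \left(\left(-14\right) \left(- \frac{1}{7}\right) + 9\right) = \frac{2}{3} \cdot 3 \cdot 5 \left(2 + 9\right) = 10 \cdot 11 = 110$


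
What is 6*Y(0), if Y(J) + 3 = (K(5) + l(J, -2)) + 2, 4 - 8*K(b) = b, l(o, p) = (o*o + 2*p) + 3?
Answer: -51/4 ≈ -12.750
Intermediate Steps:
l(o, p) = 3 + o**2 + 2*p (l(o, p) = (o**2 + 2*p) + 3 = 3 + o**2 + 2*p)
K(b) = 1/2 - b/8
Y(J) = -17/8 + J**2 (Y(J) = -3 + (((1/2 - 1/8*5) + (3 + J**2 + 2*(-2))) + 2) = -3 + (((1/2 - 5/8) + (3 + J**2 - 4)) + 2) = -3 + ((-1/8 + (-1 + J**2)) + 2) = -3 + ((-9/8 + J**2) + 2) = -3 + (7/8 + J**2) = -17/8 + J**2)
6*Y(0) = 6*(-17/8 + 0**2) = 6*(-17/8 + 0) = 6*(-17/8) = -51/4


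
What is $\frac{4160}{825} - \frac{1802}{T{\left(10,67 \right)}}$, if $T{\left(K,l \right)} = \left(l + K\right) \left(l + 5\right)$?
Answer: $\frac{65383}{13860} \approx 4.7174$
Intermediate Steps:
$T{\left(K,l \right)} = \left(5 + l\right) \left(K + l\right)$ ($T{\left(K,l \right)} = \left(K + l\right) \left(5 + l\right) = \left(5 + l\right) \left(K + l\right)$)
$\frac{4160}{825} - \frac{1802}{T{\left(10,67 \right)}} = \frac{4160}{825} - \frac{1802}{67^{2} + 5 \cdot 10 + 5 \cdot 67 + 10 \cdot 67} = 4160 \cdot \frac{1}{825} - \frac{1802}{4489 + 50 + 335 + 670} = \frac{832}{165} - \frac{1802}{5544} = \frac{832}{165} - \frac{901}{2772} = \frac{65383}{13860}$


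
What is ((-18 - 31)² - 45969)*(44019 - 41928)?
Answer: -91100688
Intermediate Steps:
((-18 - 31)² - 45969)*(44019 - 41928) = ((-49)² - 45969)*2091 = (2401 - 45969)*2091 = -43568*2091 = -91100688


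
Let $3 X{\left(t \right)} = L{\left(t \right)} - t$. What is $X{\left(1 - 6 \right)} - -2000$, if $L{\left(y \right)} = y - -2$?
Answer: $\frac{6002}{3} \approx 2000.7$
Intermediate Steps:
$L{\left(y \right)} = 2 + y$ ($L{\left(y \right)} = y + 2 = 2 + y$)
$X{\left(t \right)} = \frac{2}{3}$ ($X{\left(t \right)} = \frac{\left(2 + t\right) - t}{3} = \frac{1}{3} \cdot 2 = \frac{2}{3}$)
$X{\left(1 - 6 \right)} - -2000 = \frac{2}{3} - -2000 = \frac{2}{3} + 2000 = \frac{6002}{3}$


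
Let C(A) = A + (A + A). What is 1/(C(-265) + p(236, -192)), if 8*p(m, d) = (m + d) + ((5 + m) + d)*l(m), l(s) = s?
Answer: 1/656 ≈ 0.0015244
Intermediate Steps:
C(A) = 3*A (C(A) = A + 2*A = 3*A)
p(m, d) = d/8 + m/8 + m*(5 + d + m)/8 (p(m, d) = ((m + d) + ((5 + m) + d)*m)/8 = ((d + m) + (5 + d + m)*m)/8 = ((d + m) + m*(5 + d + m))/8 = (d + m + m*(5 + d + m))/8 = d/8 + m/8 + m*(5 + d + m)/8)
1/(C(-265) + p(236, -192)) = 1/(3*(-265) + ((⅛)*(-192) + (⅛)*236² + (¾)*236 + (⅛)*(-192)*236)) = 1/(-795 + (-24 + (⅛)*55696 + 177 - 5664)) = 1/(-795 + (-24 + 6962 + 177 - 5664)) = 1/(-795 + 1451) = 1/656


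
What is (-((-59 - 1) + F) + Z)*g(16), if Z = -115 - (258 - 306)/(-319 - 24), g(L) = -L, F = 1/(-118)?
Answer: 17851128/20237 ≈ 882.10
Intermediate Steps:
F = -1/118 ≈ -0.0084746
Z = -39493/343 (Z = -115 - (-48)/(-343) = -115 - (-48)*(-1)/343 = -115 - 1*48/343 = -115 - 48/343 = -39493/343 ≈ -115.14)
(-((-59 - 1) + F) + Z)*g(16) = (-((-59 - 1) - 1/118) - 39493/343)*(-1*16) = (-(-60 - 1/118) - 39493/343)*(-16) = (-1*(-7081/118) - 39493/343)*(-16) = (7081/118 - 39493/343)*(-16) = -2231391/40474*(-16) = 17851128/20237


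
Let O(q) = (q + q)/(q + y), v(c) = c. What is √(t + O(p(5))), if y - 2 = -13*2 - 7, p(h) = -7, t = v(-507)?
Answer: I*√182894/19 ≈ 22.508*I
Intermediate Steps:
t = -507
y = -31 (y = 2 + (-13*2 - 7) = 2 + (-26 - 7) = 2 - 33 = -31)
O(q) = 2*q/(-31 + q) (O(q) = (q + q)/(q - 31) = (2*q)/(-31 + q) = 2*q/(-31 + q))
√(t + O(p(5))) = √(-507 + 2*(-7)/(-31 - 7)) = √(-507 + 2*(-7)/(-38)) = √(-507 + 2*(-7)*(-1/38)) = √(-507 + 7/19) = √(-9626/19) = I*√182894/19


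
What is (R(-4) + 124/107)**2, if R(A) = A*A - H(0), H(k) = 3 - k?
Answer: 2295225/11449 ≈ 200.47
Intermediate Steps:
R(A) = -3 + A**2 (R(A) = A*A - (3 - 1*0) = A**2 - (3 + 0) = A**2 - 1*3 = A**2 - 3 = -3 + A**2)
(R(-4) + 124/107)**2 = ((-3 + (-4)**2) + 124/107)**2 = ((-3 + 16) + 124*(1/107))**2 = (13 + 124/107)**2 = (1515/107)**2 = 2295225/11449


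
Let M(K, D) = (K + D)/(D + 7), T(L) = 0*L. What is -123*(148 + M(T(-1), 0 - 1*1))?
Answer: -36367/2 ≈ -18184.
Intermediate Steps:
T(L) = 0
M(K, D) = (D + K)/(7 + D)
-123*(148 + M(T(-1), 0 - 1*1)) = -123*(148 + ((0 - 1*1) + 0)/(7 + (0 - 1*1))) = -123*(148 + ((0 - 1) + 0)/(7 + (0 - 1))) = -123*(148 + (-1 + 0)/(7 - 1)) = -123*(148 - 1/6) = -123*(148 + (⅙)*(-1)) = -123*(148 - ⅙) = -123*887/6 = -36367/2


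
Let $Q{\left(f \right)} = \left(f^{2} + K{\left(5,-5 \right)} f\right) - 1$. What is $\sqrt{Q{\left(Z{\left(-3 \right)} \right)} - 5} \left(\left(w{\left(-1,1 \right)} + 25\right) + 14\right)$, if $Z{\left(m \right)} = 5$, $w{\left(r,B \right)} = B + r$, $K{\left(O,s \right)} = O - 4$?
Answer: $78 \sqrt{6} \approx 191.06$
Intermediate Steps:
$K{\left(O,s \right)} = -4 + O$
$Q{\left(f \right)} = -1 + f + f^{2}$ ($Q{\left(f \right)} = \left(f^{2} + \left(-4 + 5\right) f\right) - 1 = \left(f^{2} + 1 f\right) - 1 = \left(f^{2} + f\right) - 1 = \left(f + f^{2}\right) - 1 = -1 + f + f^{2}$)
$\sqrt{Q{\left(Z{\left(-3 \right)} \right)} - 5} \left(\left(w{\left(-1,1 \right)} + 25\right) + 14\right) = \sqrt{\left(-1 + 5 + 5^{2}\right) - 5} \left(\left(\left(1 - 1\right) + 25\right) + 14\right) = \sqrt{\left(-1 + 5 + 25\right) - 5} \left(\left(0 + 25\right) + 14\right) = \sqrt{29 - 5} \left(25 + 14\right) = \sqrt{24} \cdot 39 = 2 \sqrt{6} \cdot 39 = 78 \sqrt{6}$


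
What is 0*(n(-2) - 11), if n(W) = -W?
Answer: 0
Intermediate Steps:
0*(n(-2) - 11) = 0*(-1*(-2) - 11) = 0*(2 - 11) = 0*(-9) = 0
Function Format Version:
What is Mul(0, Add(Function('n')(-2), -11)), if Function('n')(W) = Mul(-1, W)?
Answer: 0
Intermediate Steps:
Mul(0, Add(Function('n')(-2), -11)) = Mul(0, Add(Mul(-1, -2), -11)) = Mul(0, Add(2, -11)) = Mul(0, -9) = 0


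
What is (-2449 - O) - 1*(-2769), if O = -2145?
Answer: 2465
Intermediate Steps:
(-2449 - O) - 1*(-2769) = (-2449 - 1*(-2145)) - 1*(-2769) = (-2449 + 2145) + 2769 = -304 + 2769 = 2465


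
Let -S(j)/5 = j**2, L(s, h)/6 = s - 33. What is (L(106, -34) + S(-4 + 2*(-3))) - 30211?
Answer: -30273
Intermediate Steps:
L(s, h) = -198 + 6*s (L(s, h) = 6*(s - 33) = 6*(-33 + s) = -198 + 6*s)
S(j) = -5*j**2
(L(106, -34) + S(-4 + 2*(-3))) - 30211 = ((-198 + 6*106) - 5*(-4 + 2*(-3))**2) - 30211 = ((-198 + 636) - 5*(-4 - 6)**2) - 30211 = (438 - 5*(-10)**2) - 30211 = (438 - 5*100) - 30211 = (438 - 500) - 30211 = -62 - 30211 = -30273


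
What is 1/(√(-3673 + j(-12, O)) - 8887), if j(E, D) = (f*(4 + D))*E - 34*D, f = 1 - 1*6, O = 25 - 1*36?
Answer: -8887/78982488 - I*√3719/78982488 ≈ -0.00011252 - 7.7212e-7*I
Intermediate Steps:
O = -11 (O = 25 - 36 = -11)
f = -5 (f = 1 - 6 = -5)
j(E, D) = -34*D + E*(-20 - 5*D) (j(E, D) = (-5*(4 + D))*E - 34*D = (-20 - 5*D)*E - 34*D = E*(-20 - 5*D) - 34*D = -34*D + E*(-20 - 5*D))
1/(√(-3673 + j(-12, O)) - 8887) = 1/(√(-3673 + (-34*(-11) - 20*(-12) - 5*(-11)*(-12))) - 8887) = 1/(√(-3673 + (374 + 240 - 660)) - 8887) = 1/(√(-3673 - 46) - 8887) = 1/(√(-3719) - 8887) = 1/(I*√3719 - 8887) = 1/(-8887 + I*√3719)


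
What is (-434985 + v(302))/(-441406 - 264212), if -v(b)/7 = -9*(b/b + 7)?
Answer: 144827/235206 ≈ 0.61575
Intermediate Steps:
v(b) = 504 (v(b) = -(-63)*(b/b + 7) = -(-63)*(1 + 7) = -(-63)*8 = -7*(-72) = 504)
(-434985 + v(302))/(-441406 - 264212) = (-434985 + 504)/(-441406 - 264212) = -434481/(-705618) = -434481*(-1/705618) = 144827/235206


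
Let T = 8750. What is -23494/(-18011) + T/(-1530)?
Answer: -12165043/2755683 ≈ -4.4145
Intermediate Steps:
-23494/(-18011) + T/(-1530) = -23494/(-18011) + 8750/(-1530) = -23494*(-1/18011) + 8750*(-1/1530) = 23494/18011 - 875/153 = -12165043/2755683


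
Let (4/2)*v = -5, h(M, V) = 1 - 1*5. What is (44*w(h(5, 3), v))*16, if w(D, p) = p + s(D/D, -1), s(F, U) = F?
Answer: -1056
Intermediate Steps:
h(M, V) = -4 (h(M, V) = 1 - 5 = -4)
v = -5/2 (v = (1/2)*(-5) = -5/2 ≈ -2.5000)
w(D, p) = 1 + p (w(D, p) = p + D/D = p + 1 = 1 + p)
(44*w(h(5, 3), v))*16 = (44*(1 - 5/2))*16 = (44*(-3/2))*16 = -66*16 = -1056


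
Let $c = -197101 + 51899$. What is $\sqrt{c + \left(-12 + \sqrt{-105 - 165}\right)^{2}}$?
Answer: $2 \sqrt{-36332 - 18 i \sqrt{30}} \approx 0.51723 - 381.22 i$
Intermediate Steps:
$c = -145202$
$\sqrt{c + \left(-12 + \sqrt{-105 - 165}\right)^{2}} = \sqrt{-145202 + \left(-12 + \sqrt{-105 - 165}\right)^{2}} = \sqrt{-145202 + \left(-12 + \sqrt{-270}\right)^{2}} = \sqrt{-145202 + \left(-12 + 3 i \sqrt{30}\right)^{2}}$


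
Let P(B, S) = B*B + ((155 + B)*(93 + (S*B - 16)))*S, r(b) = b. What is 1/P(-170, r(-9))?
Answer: 1/245845 ≈ 4.0676e-6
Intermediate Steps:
P(B, S) = B**2 + S*(77 + B*S)*(155 + B) (P(B, S) = B**2 + ((155 + B)*(93 + (B*S - 16)))*S = B**2 + ((155 + B)*(93 + (-16 + B*S)))*S = B**2 + ((155 + B)*(77 + B*S))*S = B**2 + ((77 + B*S)*(155 + B))*S = B**2 + S*(77 + B*S)*(155 + B))
1/P(-170, r(-9)) = 1/((-170)**2 + 11935*(-9) + (-170)**2*(-9)**2 + 77*(-170)*(-9) + 155*(-170)*(-9)**2) = 1/(28900 - 107415 + 28900*81 + 117810 + 155*(-170)*81) = 1/(28900 - 107415 + 2340900 + 117810 - 2134350) = 1/245845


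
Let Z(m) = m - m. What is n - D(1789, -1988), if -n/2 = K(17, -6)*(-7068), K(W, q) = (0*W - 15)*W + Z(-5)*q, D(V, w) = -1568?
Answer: -3603112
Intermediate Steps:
Z(m) = 0
K(W, q) = -15*W (K(W, q) = (0*W - 15)*W + 0*q = (0 - 15)*W + 0 = -15*W + 0 = -15*W)
n = -3604680 (n = -2*(-15*17)*(-7068) = -(-510)*(-7068) = -2*1802340 = -3604680)
n - D(1789, -1988) = -3604680 - 1*(-1568) = -3604680 + 1568 = -3603112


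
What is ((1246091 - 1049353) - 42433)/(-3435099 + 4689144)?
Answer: 10287/83603 ≈ 0.12305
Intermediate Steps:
((1246091 - 1049353) - 42433)/(-3435099 + 4689144) = (196738 - 42433)/1254045 = 154305*(1/1254045) = 10287/83603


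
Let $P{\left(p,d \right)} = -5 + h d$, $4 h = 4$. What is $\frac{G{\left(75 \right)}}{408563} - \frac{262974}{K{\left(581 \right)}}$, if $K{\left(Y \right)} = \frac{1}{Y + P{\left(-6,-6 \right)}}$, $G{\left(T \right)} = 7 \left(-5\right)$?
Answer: $- \frac{61241624426375}{408563} \approx -1.499 \cdot 10^{8}$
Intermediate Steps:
$h = 1$ ($h = \frac{1}{4} \cdot 4 = 1$)
$G{\left(T \right)} = -35$
$P{\left(p,d \right)} = -5 + d$ ($P{\left(p,d \right)} = -5 + 1 d = -5 + d$)
$K{\left(Y \right)} = \frac{1}{-11 + Y}$ ($K{\left(Y \right)} = \frac{1}{Y - 11} = \frac{1}{-11 + Y}$)
$\frac{G{\left(75 \right)}}{408563} - \frac{262974}{K{\left(581 \right)}} = - \frac{35}{408563} - \frac{262974}{\frac{1}{-11 + 581}} = \left(-35\right) \frac{1}{408563} - \frac{262974}{\frac{1}{570}} = - \frac{35}{408563} - 262974 \frac{1}{\frac{1}{570}} = - \frac{35}{408563} - 149895180 = - \frac{61241624426375}{408563}$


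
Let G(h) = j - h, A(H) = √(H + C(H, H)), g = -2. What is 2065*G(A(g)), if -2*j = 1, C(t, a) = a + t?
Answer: -2065/2 - 2065*I*√6 ≈ -1032.5 - 5058.2*I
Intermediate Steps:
j = -½ (j = -½*1 = -½ ≈ -0.50000)
A(H) = √3*√H (A(H) = √(H + (H + H)) = √(H + 2*H) = √(3*H) = √3*√H)
G(h) = -½ - h
2065*G(A(g)) = 2065*(-½ - √3*√(-2)) = 2065*(-½ - √3*I*√2) = 2065*(-½ - I*√6) = -2065/2 - 2065*I*√6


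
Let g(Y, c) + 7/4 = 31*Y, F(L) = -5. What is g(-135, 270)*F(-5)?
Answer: 83735/4 ≈ 20934.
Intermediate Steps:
g(Y, c) = -7/4 + 31*Y
g(-135, 270)*F(-5) = (-7/4 + 31*(-135))*(-5) = (-7/4 - 4185)*(-5) = -16747/4*(-5) = 83735/4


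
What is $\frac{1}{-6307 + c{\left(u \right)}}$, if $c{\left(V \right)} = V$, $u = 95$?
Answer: $- \frac{1}{6212} \approx -0.00016098$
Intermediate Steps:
$\frac{1}{-6307 + c{\left(u \right)}} = \frac{1}{-6307 + 95} = \frac{1}{-6212} = - \frac{1}{6212}$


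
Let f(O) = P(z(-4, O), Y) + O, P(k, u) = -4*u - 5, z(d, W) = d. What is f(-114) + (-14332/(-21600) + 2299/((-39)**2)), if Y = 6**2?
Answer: -238028873/912600 ≈ -260.83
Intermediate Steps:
Y = 36
P(k, u) = -5 - 4*u
f(O) = -149 + O (f(O) = (-5 - 4*36) + O = (-5 - 144) + O = -149 + O)
f(-114) + (-14332/(-21600) + 2299/((-39)**2)) = (-149 - 114) + (-14332/(-21600) + 2299/((-39)**2)) = -263 + (-14332*(-1/21600) + 2299/1521) = -263 + (3583/5400 + 2299*(1/1521)) = -263 + (3583/5400 + 2299/1521) = -263 + 1984927/912600 = -238028873/912600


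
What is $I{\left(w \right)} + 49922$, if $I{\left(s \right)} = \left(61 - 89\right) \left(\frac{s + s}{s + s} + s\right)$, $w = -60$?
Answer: $51574$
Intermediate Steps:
$I{\left(s \right)} = -28 - 28 s$ ($I{\left(s \right)} = - 28 \left(\frac{2 s}{2 s} + s\right) = - 28 \left(2 s \frac{1}{2 s} + s\right) = - 28 \left(1 + s\right) = -28 - 28 s$)
$I{\left(w \right)} + 49922 = \left(-28 - -1680\right) + 49922 = \left(-28 + 1680\right) + 49922 = 1652 + 49922 = 51574$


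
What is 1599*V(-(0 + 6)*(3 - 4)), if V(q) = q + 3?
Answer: 14391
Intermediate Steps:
V(q) = 3 + q
1599*V(-(0 + 6)*(3 - 4)) = 1599*(3 - (0 + 6)*(3 - 4)) = 1599*(3 - 6*(-1)) = 1599*(3 - 1*(-6)) = 1599*(3 + 6) = 1599*9 = 14391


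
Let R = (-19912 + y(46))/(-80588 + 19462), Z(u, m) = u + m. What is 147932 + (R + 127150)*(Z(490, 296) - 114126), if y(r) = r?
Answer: -440445529463504/30563 ≈ -1.4411e+10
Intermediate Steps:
Z(u, m) = m + u
R = 9933/30563 (R = (-19912 + 46)/(-80588 + 19462) = -19866/(-61126) = -19866*(-1/61126) = 9933/30563 ≈ 0.32500)
147932 + (R + 127150)*(Z(490, 296) - 114126) = 147932 + (9933/30563 + 127150)*((296 + 490) - 114126) = 147932 + 3886095383*(786 - 114126)/30563 = 147932 + (3886095383/30563)*(-113340) = 147932 - 440450050709220/30563 = -440445529463504/30563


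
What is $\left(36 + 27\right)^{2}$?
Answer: $3969$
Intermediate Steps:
$\left(36 + 27\right)^{2} = 63^{2} = 3969$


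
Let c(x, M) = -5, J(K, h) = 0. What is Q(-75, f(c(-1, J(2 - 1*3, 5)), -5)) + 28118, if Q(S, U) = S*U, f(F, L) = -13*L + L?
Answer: 23618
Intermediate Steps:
f(F, L) = -12*L
Q(-75, f(c(-1, J(2 - 1*3, 5)), -5)) + 28118 = -(-900)*(-5) + 28118 = -75*60 + 28118 = -4500 + 28118 = 23618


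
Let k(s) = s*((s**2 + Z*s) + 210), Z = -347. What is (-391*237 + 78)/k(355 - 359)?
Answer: 30863/2152 ≈ 14.342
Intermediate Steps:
k(s) = s*(210 + s**2 - 347*s) (k(s) = s*((s**2 - 347*s) + 210) = s*(210 + s**2 - 347*s))
(-391*237 + 78)/k(355 - 359) = (-391*237 + 78)/(((355 - 359)*(210 + (355 - 359)**2 - 347*(355 - 359)))) = (-92667 + 78)/((-4*(210 + (-4)**2 - 347*(-4)))) = -92589*(-1/(4*(210 + 16 + 1388))) = -92589/((-4*1614)) = -92589/(-6456) = -92589*(-1/6456) = 30863/2152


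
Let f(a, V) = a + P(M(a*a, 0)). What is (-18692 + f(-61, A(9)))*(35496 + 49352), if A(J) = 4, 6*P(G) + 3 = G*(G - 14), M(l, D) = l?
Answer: 580412331824/3 ≈ 1.9347e+11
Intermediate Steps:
P(G) = -1/2 + G*(-14 + G)/6 (P(G) = -1/2 + (G*(G - 14))/6 = -1/2 + (G*(-14 + G))/6 = -1/2 + G*(-14 + G)/6)
f(a, V) = -1/2 + a - 7*a**2/3 + a**4/6 (f(a, V) = a + (-1/2 - 7*a*a/3 + (a*a)**2/6) = a + (-1/2 - 7*a**2/3 + (a**2)**2/6) = a + (-1/2 - 7*a**2/3 + a**4/6) = -1/2 + a - 7*a**2/3 + a**4/6)
(-18692 + f(-61, A(9)))*(35496 + 49352) = (-18692 + (-1/2 - 61 - 7/3*(-61)**2 + (1/6)*(-61)**4))*(35496 + 49352) = (-18692 + (-1/2 - 61 - 7/3*3721 + (1/6)*13845841))*84848 = (-18692 + (-1/2 - 61 - 26047/3 + 13845841/6))*84848 = (-18692 + 6896689/3)*84848 = (6840613/3)*84848 = 580412331824/3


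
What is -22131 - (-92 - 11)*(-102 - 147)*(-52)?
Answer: 1311513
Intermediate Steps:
-22131 - (-92 - 11)*(-102 - 147)*(-52) = -22131 - (-103*(-249))*(-52) = -22131 - 25647*(-52) = -22131 - 1*(-1333644) = -22131 + 1333644 = 1311513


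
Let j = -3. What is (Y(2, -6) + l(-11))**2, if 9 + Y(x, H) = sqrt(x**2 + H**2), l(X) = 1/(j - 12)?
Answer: 27496/225 - 544*sqrt(10)/15 ≈ 7.5192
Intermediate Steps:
l(X) = -1/15 (l(X) = 1/(-3 - 12) = 1/(-15) = -1/15)
Y(x, H) = -9 + sqrt(H**2 + x**2) (Y(x, H) = -9 + sqrt(x**2 + H**2) = -9 + sqrt(H**2 + x**2))
(Y(2, -6) + l(-11))**2 = ((-9 + sqrt((-6)**2 + 2**2)) - 1/15)**2 = ((-9 + sqrt(36 + 4)) - 1/15)**2 = ((-9 + sqrt(40)) - 1/15)**2 = ((-9 + 2*sqrt(10)) - 1/15)**2 = (-136/15 + 2*sqrt(10))**2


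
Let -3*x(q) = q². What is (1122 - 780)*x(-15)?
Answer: -25650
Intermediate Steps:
x(q) = -q²/3
(1122 - 780)*x(-15) = (1122 - 780)*(-⅓*(-15)²) = 342*(-⅓*225) = 342*(-75) = -25650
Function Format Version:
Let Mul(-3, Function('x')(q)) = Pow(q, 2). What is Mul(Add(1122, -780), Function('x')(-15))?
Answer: -25650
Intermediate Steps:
Function('x')(q) = Mul(Rational(-1, 3), Pow(q, 2))
Mul(Add(1122, -780), Function('x')(-15)) = Mul(Add(1122, -780), Mul(Rational(-1, 3), Pow(-15, 2))) = Mul(342, Mul(Rational(-1, 3), 225)) = Mul(342, -75) = -25650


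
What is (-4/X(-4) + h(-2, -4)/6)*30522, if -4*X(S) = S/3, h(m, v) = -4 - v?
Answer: -366264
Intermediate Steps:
X(S) = -S/12 (X(S) = -S/(4*3) = -S/12)
(-4/X(-4) + h(-2, -4)/6)*30522 = (-4/((-1/12*(-4))) + (-4 - 1*(-4))/6)*30522 = (-4/⅓ + (-4 + 4)*(⅙))*30522 = (-4*3 + 0*(⅙))*30522 = (-12 + 0)*30522 = -12*30522 = -366264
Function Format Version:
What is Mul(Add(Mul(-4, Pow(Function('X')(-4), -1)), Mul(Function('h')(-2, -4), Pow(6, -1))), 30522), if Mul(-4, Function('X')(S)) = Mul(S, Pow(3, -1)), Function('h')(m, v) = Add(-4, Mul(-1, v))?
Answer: -366264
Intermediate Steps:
Function('X')(S) = Mul(Rational(-1, 12), S) (Function('X')(S) = Mul(Rational(-1, 4), Mul(S, Pow(3, -1))) = Mul(Rational(-1, 4), Mul(S, Rational(1, 3))) = Mul(Rational(-1, 4), Mul(Rational(1, 3), S)) = Mul(Rational(-1, 12), S))
Mul(Add(Mul(-4, Pow(Function('X')(-4), -1)), Mul(Function('h')(-2, -4), Pow(6, -1))), 30522) = Mul(Add(Mul(-4, Pow(Mul(Rational(-1, 12), -4), -1)), Mul(Add(-4, Mul(-1, -4)), Pow(6, -1))), 30522) = Mul(Add(Mul(-4, Pow(Rational(1, 3), -1)), Mul(Add(-4, 4), Rational(1, 6))), 30522) = Mul(Add(Mul(-4, 3), Mul(0, Rational(1, 6))), 30522) = Mul(Add(-12, 0), 30522) = Mul(-12, 30522) = -366264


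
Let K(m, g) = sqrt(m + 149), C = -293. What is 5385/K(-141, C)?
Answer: 5385*sqrt(2)/4 ≈ 1903.9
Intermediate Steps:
K(m, g) = sqrt(149 + m)
5385/K(-141, C) = 5385/(sqrt(149 - 141)) = 5385/(sqrt(8)) = 5385/((2*sqrt(2))) = 5385*(sqrt(2)/4) = 5385*sqrt(2)/4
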